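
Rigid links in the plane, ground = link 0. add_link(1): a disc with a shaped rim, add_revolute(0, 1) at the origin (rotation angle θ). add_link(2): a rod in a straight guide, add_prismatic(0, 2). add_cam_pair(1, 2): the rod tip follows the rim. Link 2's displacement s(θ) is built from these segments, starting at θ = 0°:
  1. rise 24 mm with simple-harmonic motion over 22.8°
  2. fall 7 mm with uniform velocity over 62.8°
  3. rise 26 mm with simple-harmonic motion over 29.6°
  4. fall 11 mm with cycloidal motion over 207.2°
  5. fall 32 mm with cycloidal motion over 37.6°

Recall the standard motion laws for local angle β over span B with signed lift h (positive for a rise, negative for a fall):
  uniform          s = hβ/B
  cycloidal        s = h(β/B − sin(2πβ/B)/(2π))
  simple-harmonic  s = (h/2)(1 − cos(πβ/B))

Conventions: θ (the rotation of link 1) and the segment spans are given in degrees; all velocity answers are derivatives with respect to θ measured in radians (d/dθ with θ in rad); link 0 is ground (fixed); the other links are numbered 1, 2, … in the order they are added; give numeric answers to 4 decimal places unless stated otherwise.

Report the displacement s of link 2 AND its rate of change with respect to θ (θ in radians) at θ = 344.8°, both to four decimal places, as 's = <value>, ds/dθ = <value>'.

segment 1 (0° to 22.8°, simple-harmonic, h = 24) is passed completely: s = 0.0000 + (24) = 24.0000
segment 2 (22.8° to 85.6°, uniform, h = -7) is passed completely: s = 24.0000 + (-7) = 17.0000
segment 3 (85.6° to 115.2°, simple-harmonic, h = 26) is passed completely: s = 17.0000 + (26) = 43.0000
segment 4 (115.2° to 322.4°, cycloidal, h = -11) is passed completely: s = 43.0000 + (-11) = 32.0000
θ = 344.8° falls in segment 5 (322.4° to 360°, cycloidal, h = -32): β = 344.8 − 322.4 = 22.4°, B = 37.6°; Δs = -32·(0.5957 − sin(2π·0.5957)/(2π)) = -21.9462; s = 32.0000 − 21.9462 = 10.0538
velocity in seg [322.4°–360°] (cycloidal), θ in radians: β = 22.4° = 0.3910 rad, B = 37.6° = 0.6562 rad; ds/dθ = (h/B)(1 − cos(2πβ/B)) = ((-32)/0.6562)(1 − cos(2π·0.5957)) = -88.964086 mm/rad

s = 10.0538, ds/dθ = -88.9641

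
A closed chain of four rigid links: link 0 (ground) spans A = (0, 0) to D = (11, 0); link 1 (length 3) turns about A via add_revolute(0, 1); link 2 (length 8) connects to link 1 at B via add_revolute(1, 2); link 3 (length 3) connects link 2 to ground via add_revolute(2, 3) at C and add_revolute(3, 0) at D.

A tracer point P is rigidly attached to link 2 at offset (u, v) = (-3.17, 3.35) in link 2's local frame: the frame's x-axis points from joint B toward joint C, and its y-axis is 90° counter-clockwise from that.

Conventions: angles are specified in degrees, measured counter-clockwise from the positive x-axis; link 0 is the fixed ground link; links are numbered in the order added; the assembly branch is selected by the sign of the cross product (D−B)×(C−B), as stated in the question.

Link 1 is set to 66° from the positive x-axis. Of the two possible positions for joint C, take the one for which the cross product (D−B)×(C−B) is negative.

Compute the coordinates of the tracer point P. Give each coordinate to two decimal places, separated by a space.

A=(0,0), D=(11.00,0)
B = A + 3.00·(cos66°, sin66°) = (1.2202, 2.7406)
|BD| = 10.1565
circle(B,8.00) ∩ circle(D,3.00): a=7.7859, h=1.8385
  candidates: C₊=(9.2134,2.4100) cross=18.673; C₋=(8.2212,-1.1306) cross=-18.673
  branch - wants cross < 0 → take C=(8.2212,-1.1306) (cross=-18.673)
ex = (C−B)/|BC| = (0.8751,-0.4839); ey = (0.4839,0.8751)
P = B + -3.17·ex + 3.35·ey = (0.0671,7.2063)

0.07 7.21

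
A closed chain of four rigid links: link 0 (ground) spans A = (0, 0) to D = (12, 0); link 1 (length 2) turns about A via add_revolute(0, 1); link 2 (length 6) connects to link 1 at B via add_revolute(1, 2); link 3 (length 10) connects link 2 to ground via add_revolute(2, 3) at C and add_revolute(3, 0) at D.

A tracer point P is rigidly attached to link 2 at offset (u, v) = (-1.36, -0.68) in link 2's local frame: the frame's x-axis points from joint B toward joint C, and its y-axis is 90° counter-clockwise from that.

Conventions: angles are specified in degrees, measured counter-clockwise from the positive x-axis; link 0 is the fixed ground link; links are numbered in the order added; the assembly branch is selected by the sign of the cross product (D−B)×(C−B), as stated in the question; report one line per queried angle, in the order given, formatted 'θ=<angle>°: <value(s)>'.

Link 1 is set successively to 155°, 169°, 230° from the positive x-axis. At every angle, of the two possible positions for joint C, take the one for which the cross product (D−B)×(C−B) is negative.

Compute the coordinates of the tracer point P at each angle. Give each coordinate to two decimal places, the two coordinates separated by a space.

A=(0,0), D=(12.00,0)
θ=155°: B = A + 2.00·(cos155°, sin155°) = (-1.8126, 0.8452)
θ=155°: |BD| = 13.8385
θ=155°: circle(B,6.00) ∩ circle(D,10.00): a=4.6068, h=3.8441
θ=155°:   candidates: C₊=(3.0204,4.4008) cross=53.196; C₋=(2.5508,-3.2731) cross=-53.196
θ=155°:   branch - wants cross < 0 → take C=(2.5508,-3.2731) (cross=-53.196)
θ=155°: ex = (C−B)/|BC| = (0.7272,-0.6864); ey = (0.6864,0.7272)
θ=155°: P = B + -1.36·ex + -0.68·ey = (-3.2684,1.2842)
θ=169°: B = A + 2.00·(cos169°, sin169°) = (-1.9633, 0.3816)
θ=169°: |BD| = 13.9685
θ=169°: circle(B,6.00) ∩ circle(D,10.00): a=4.6934, h=3.7380
θ=169°:   candidates: C₊=(2.8305,3.9900) cross=52.214; C₋=(2.6262,-3.4832) cross=-52.214
θ=169°:   branch - wants cross < 0 → take C=(2.6262,-3.4832) (cross=-52.214)
θ=169°: ex = (C−B)/|BC| = (0.7649,-0.6441); ey = (0.6441,0.7649)
θ=169°: P = B + -1.36·ex + -0.68·ey = (-3.4415,0.7375)
θ=230°: B = A + 2.00·(cos230°, sin230°) = (-1.2856, -1.5321)
θ=230°: |BD| = 13.3736
θ=230°: circle(B,6.00) ∩ circle(D,10.00): a=4.2940, h=4.1906
θ=230°:   candidates: C₊=(2.5001,3.1229) cross=56.044; C₋=(3.4603,-5.2032) cross=-56.044
θ=230°:   branch - wants cross < 0 → take C=(3.4603,-5.2032) (cross=-56.044)
θ=230°: ex = (C−B)/|BC| = (0.7910,-0.6118); ey = (0.6118,0.7910)
θ=230°: P = B + -1.36·ex + -0.68·ey = (-2.7774,-1.2378)

θ=155°: -3.27 1.28
θ=169°: -3.44 0.74
θ=230°: -2.78 -1.24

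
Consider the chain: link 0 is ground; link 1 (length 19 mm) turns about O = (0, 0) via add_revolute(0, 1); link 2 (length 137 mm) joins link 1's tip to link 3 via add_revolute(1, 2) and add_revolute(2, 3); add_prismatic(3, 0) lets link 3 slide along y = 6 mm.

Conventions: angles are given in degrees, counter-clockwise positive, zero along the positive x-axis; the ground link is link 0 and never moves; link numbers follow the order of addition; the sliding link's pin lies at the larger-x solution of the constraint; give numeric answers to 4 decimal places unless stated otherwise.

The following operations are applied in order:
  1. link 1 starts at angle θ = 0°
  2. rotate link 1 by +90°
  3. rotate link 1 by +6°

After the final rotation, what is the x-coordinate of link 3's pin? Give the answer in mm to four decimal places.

geometry: r = 19 mm, L = 137 mm, e = 6 mm; θ starts at 0°
rotate link 1 by +90°: θ ← 0° +90° = 90°
rotate link 1 by +6°: θ ← 90° +6° = 96°
crank pin P = (r cos θ, r sin θ) = (-1.986041, 18.895916)
h = r sin θ − e = 18.895916 − 6 = 12.895916
x = r cos θ + √(L² − h²) = -1.986041 + 136.391698 = 134.405657

134.4057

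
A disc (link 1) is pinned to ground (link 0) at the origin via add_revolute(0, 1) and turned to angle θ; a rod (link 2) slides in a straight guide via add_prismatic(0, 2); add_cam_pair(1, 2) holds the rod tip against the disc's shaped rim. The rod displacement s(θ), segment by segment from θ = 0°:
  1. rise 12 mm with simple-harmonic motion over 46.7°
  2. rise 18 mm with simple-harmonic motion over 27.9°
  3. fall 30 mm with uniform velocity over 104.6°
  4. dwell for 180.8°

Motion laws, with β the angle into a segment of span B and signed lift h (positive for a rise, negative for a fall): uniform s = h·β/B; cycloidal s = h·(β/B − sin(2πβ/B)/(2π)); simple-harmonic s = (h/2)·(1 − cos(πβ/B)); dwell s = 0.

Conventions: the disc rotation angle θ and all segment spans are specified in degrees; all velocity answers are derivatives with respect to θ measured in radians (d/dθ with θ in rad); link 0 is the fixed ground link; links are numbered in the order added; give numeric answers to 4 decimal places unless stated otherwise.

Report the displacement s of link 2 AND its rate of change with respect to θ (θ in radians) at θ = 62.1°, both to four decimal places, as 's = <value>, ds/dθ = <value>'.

segment 1 (0° to 46.7°, simple-harmonic, h = 12) is passed completely: s = 0.0000 + (12) = 12.0000
θ = 62.1° falls in segment 2 (46.7° to 74.6°, simple-harmonic, h = 18): β = 62.1 − 46.7 = 15.4°, B = 27.9°; Δs = 18/2·(1 − cos(π·0.5520)) = 10.4629; s = 12.0000 + 10.4629 = 22.4629
velocity in seg [46.7°–74.6°] (simple-harmonic), θ in radians: β = 15.4° = 0.2688 rad, B = 27.9° = 0.4869 rad; ds/dθ = (πh/(2B)) sin(πβ/B) = (π·18/(2·0.4869)) sin(π·0.5520) = 57.292292 mm/rad

s = 22.4629, ds/dθ = 57.2923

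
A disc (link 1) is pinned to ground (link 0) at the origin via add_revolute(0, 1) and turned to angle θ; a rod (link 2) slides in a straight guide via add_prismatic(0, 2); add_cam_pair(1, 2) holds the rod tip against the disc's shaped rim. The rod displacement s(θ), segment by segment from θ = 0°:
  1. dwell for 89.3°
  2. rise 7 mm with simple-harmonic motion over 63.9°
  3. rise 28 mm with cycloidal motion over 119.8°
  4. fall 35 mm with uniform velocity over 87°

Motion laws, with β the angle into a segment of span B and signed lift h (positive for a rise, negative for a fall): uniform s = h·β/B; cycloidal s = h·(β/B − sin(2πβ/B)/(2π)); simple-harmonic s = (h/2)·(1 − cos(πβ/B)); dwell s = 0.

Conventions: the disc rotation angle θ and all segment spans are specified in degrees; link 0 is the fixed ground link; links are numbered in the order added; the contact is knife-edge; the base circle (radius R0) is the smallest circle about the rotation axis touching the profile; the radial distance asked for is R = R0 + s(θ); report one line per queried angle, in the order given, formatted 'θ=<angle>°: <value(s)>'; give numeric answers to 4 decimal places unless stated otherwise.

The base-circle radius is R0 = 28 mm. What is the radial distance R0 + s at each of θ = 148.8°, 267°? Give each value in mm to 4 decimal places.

segment 1 (0° to 89.3°, dwell): s unchanged at 0.0000
θ = 148.8° falls in segment 2 (89.3° to 153.2°, simple-harmonic, h = 7): β = 148.8 − 89.3 = 59.5°, B = 63.9°; Δs = 7/2·(1 − cos(π·0.9311)) = 6.9184; s = 0.0000 + 6.9184 = 6.9184
segment 2 (89.3° to 153.2°, simple-harmonic, h = 7) is passed completely: s = 0.0000 + (7) = 7.0000
θ = 267° falls in segment 3 (153.2° to 273°, cycloidal, h = 28): β = 267 − 153.2 = 113.8°, B = 119.8°; Δs = 28·(0.9499 − sin(2π·0.9499)/(2π)) = 27.9770; s = 7.0000 + 27.9770 = 34.9770
θ=148.8°: R = R0 + s = 28 + 6.9184 = 34.9184
θ=267°: R = R0 + s = 28 + 34.9770 = 62.9770

θ=148.8°: 34.9184
θ=267°: 62.9770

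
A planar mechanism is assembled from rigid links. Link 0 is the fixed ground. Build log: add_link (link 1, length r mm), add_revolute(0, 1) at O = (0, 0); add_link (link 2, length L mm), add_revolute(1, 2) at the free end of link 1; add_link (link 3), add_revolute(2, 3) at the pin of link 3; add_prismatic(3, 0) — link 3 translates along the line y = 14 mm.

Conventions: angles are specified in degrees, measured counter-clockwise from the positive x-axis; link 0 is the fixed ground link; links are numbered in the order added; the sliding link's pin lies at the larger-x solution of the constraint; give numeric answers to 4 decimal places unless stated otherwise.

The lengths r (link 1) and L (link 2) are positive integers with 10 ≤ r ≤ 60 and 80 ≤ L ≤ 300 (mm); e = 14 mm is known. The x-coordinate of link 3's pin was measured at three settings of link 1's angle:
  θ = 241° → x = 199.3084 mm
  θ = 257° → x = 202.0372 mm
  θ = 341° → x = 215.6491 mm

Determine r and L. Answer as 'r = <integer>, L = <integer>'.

constraint per measurement: (x − r cos θ)² + (r sin θ − e)² = L²
subtracting the θ₁ and θ₂ equations cancels the r² and L² terms:
r = (x₁² − x₂²) / (2[(x₁cos θ₁ + e sin θ₁) − (x₂cos θ₂ + e sin θ₂)]) = 11.0000 → r = 11
L² = (x₁ − r cos θ₁)² + (r sin θ₁ − e)² = 42436.0070 → L = 206.0000 → L = 206
check at θ₃=341°: x = 215.6491 (printed 215.6491) ✓

r = 11, L = 206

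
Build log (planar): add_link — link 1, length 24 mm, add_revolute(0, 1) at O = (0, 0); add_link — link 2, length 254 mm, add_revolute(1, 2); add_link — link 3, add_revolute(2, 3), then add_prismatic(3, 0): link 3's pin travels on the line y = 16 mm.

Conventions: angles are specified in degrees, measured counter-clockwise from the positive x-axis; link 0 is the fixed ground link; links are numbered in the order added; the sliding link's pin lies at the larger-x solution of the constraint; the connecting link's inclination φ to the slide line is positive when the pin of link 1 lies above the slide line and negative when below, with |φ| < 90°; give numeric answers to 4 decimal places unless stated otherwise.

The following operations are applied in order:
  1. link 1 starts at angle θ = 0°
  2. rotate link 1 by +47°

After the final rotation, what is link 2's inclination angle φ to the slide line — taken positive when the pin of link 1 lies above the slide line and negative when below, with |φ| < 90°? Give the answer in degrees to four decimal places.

geometry: r = 24 mm, L = 254 mm, e = 16 mm; θ starts at 0°
rotate link 1 by +47°: θ ← 0° +47° = 47°
h = r sin θ − e = 17.552489 − 16 = 1.552489
sin φ = h / L = 1.552489 / 254 = 0.00611216
φ = arcsin(0.00611216) = 0.350203°

0.3502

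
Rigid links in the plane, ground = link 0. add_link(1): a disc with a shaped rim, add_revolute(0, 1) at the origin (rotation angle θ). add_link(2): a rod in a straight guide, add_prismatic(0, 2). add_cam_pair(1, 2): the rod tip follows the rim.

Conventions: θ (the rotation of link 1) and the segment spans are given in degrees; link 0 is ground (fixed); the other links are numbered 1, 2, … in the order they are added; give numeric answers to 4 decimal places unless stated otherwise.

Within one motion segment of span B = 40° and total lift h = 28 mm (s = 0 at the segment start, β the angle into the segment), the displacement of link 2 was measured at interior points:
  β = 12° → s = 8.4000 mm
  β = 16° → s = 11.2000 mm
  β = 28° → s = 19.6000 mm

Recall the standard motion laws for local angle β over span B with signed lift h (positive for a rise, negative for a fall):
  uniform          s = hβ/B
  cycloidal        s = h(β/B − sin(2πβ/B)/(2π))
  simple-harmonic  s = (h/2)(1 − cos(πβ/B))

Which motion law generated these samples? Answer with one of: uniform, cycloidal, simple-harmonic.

candidates at β/B = r: uniform s = h·r (linear in β); cycloidal s = h·(r − sin(2πr)/(2π)); simple-harmonic s = (h/2)(1 − cos(πr))
β=12°: printed 8.4000 | uniform 8.4000, cycloidal 4.1618, simple-harmonic 5.7710
β=16°: printed 11.2000 | uniform 11.2000, cycloidal 8.5806, simple-harmonic 9.6738
β=28°: printed 19.6000 | uniform 19.6000, cycloidal 23.8382, simple-harmonic 22.2290
only one law matches every sample → uniform

uniform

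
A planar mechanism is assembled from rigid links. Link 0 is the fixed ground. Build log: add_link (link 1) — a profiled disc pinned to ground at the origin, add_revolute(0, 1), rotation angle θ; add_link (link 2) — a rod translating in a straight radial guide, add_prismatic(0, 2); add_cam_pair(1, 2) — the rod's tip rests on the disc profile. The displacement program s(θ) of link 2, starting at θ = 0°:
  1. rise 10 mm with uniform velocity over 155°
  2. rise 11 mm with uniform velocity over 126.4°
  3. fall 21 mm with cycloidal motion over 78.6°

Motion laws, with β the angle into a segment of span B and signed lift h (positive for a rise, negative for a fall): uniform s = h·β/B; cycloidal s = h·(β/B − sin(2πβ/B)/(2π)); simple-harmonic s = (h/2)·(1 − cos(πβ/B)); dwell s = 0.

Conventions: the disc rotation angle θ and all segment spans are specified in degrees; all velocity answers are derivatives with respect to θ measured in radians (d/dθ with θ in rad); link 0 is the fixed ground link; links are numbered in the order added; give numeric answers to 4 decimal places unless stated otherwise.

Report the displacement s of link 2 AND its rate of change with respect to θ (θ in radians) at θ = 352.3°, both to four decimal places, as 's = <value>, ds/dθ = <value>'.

seg 1 [0°–155°] uniform, h=10: full span → s += 10 → s = 10.0000
seg 2 [155°–281.4°] uniform, h=11: full span → s += 11 → s = 21.0000
seg 3 [281.4°–360°] cycloidal, h=-21: θ=352.3° here. β=70.9, B=78.6. -21·(0.9020 − sin(2π·0.9020)/(2π)) = -20.8725 → s = 0.1275
velocity in seg [281.4°–360°] (cycloidal), θ in radians: β = 70.9° = 1.2374 rad, B = 78.6° = 1.3718 rad; ds/dθ = (h/B)(1 − cos(2πβ/B)) = ((-21)/1.3718)(1 − cos(2π·0.9020)) = -2.809506 mm/rad

s = 0.1275, ds/dθ = -2.8095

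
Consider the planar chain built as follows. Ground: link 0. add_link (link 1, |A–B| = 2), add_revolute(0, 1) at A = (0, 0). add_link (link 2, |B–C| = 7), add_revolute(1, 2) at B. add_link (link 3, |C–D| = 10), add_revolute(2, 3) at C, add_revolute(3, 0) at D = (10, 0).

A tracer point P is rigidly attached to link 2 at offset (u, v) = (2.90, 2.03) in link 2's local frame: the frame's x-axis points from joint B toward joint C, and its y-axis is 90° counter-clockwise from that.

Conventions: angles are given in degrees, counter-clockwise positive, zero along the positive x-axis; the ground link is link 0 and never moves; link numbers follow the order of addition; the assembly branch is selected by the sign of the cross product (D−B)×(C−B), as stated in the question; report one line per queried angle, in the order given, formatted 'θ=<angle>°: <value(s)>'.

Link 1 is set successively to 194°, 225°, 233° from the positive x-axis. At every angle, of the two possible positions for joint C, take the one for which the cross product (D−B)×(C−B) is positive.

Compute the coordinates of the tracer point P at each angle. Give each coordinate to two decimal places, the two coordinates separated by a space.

A=(0,0), D=(10.00,0)
θ=194°: B = A + 2.00·(cos194°, sin194°) = (-1.9406, -0.4838)
θ=194°: |BD| = 11.9504
θ=194°: circle(B,7.00) ∩ circle(D,10.00): a=3.8414, h=5.8518
θ=194°:   candidates: C₊=(1.6607,5.5187) cross=69.932; C₋=(2.1346,-6.1753) cross=-69.932
θ=194°:   branch + wants cross > 0 → take C=(1.6607,5.5187) (cross=69.932)
θ=194°: ex = (C−B)/|BC| = (0.5145,0.8575); ey = (-0.8575,0.5145)
θ=194°: P = B + 2.90·ex + 2.03·ey = (-2.1894,3.0473)
θ=225°: B = A + 2.00·(cos225°, sin225°) = (-1.4142, -1.4142)
θ=225°: |BD| = 11.5015
θ=225°: circle(B,7.00) ∩ circle(D,10.00): a=3.5336, h=6.0426
θ=225°:   candidates: C₊=(1.3496,5.0171) cross=69.499; C₋=(2.8356,-6.9765) cross=-69.499
θ=225°:   branch + wants cross > 0 → take C=(1.3496,5.0171) (cross=69.499)
θ=225°: ex = (C−B)/|BC| = (0.3948,0.9188); ey = (-0.9188,0.3948)
θ=225°: P = B + 2.90·ex + 2.03·ey = (-2.1343,2.0517)
θ=233°: B = A + 2.00·(cos233°, sin233°) = (-1.2036, -1.5973)
θ=233°: |BD| = 11.3169
θ=233°: circle(B,7.00) ∩ circle(D,10.00): a=3.4052, h=6.1159
θ=233°:   candidates: C₊=(1.3043,4.9380) cross=69.214; C₋=(3.0307,-7.1714) cross=-69.214
θ=233°:   branch + wants cross > 0 → take C=(1.3043,4.9380) (cross=69.214)
θ=233°: ex = (C−B)/|BC| = (0.3583,0.9336); ey = (-0.9336,0.3583)
θ=233°: P = B + 2.90·ex + 2.03·ey = (-2.0599,1.8375)

θ=194°: -2.19 3.05
θ=225°: -2.13 2.05
θ=233°: -2.06 1.84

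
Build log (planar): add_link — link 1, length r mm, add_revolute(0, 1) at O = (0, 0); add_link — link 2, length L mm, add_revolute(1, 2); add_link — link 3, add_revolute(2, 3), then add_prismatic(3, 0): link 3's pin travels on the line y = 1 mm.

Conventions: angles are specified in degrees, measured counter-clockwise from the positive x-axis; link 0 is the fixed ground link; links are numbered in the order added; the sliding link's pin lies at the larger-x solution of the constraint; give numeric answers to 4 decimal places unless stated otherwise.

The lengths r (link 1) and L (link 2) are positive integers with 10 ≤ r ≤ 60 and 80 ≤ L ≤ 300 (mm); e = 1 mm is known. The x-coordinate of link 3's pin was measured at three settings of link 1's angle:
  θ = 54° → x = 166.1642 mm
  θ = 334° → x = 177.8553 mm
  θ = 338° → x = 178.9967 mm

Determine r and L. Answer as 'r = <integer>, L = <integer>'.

constraint per measurement: (x − r cos θ)² + (r sin θ − e)² = L²
subtracting the θ₁ and θ₂ equations cancels the r² and L² terms:
r = (x₁² − x₂²) / (2[(x₁cos θ₁ + e sin θ₁) − (x₂cos θ₂ + e sin θ₂)]) = 32.9999 → r = 33
L² = (x₁ − r cos θ₁)² + (r sin θ₁ − e)² = 22201.0011 → L = 149.0000 → L = 149
check at θ₃=338°: x = 178.9967 (printed 178.9967) ✓

r = 33, L = 149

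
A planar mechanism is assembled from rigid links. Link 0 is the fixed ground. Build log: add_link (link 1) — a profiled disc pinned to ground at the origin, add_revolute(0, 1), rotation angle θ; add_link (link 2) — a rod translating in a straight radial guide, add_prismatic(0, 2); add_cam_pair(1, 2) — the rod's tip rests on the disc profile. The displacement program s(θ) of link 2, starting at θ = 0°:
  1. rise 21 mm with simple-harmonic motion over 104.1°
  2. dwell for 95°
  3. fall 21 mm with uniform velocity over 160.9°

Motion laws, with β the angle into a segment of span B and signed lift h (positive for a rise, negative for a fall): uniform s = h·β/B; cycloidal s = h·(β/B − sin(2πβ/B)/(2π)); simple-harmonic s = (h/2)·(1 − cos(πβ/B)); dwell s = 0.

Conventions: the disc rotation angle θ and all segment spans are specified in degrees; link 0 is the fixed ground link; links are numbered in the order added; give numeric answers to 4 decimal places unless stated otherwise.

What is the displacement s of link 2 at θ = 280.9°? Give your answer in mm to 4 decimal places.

seg 1 [0°–104.1°] simple-harmonic, h=21: full span → s += 21 → s = 21.0000
seg 2 [104.1°–199.1°] dwell: s stays 21.0000
seg 3 [199.1°–360°] uniform, h=-21: θ=280.9° here. β=81.8, B=160.9. -21·81.8/160.9 = -10.6762 → s = 10.3238

10.3238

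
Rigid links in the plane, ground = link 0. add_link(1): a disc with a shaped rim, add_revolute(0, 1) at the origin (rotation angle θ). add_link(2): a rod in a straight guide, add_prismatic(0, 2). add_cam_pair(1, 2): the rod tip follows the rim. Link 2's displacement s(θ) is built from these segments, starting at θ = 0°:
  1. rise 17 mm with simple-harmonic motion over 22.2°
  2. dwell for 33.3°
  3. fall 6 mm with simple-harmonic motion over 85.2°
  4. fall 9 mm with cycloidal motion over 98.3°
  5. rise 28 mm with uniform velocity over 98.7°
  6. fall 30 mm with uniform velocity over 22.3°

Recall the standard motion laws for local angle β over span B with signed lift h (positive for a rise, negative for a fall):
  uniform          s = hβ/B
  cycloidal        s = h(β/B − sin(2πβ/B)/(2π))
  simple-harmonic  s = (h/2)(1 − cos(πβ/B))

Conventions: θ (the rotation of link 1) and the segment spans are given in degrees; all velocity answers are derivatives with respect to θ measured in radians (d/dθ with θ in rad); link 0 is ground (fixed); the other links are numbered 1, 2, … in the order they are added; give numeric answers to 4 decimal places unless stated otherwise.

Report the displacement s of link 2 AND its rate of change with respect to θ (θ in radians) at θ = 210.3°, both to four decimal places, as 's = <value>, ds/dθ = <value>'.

segment 1 (0° to 22.2°, simple-harmonic, h = 17) is passed completely: s = 0.0000 + (17) = 17.0000
segment 2 (22.2° to 55.5°, dwell): s unchanged at 17.0000
segment 3 (55.5° to 140.7°, simple-harmonic, h = -6) is passed completely: s = 17.0000 + (-6) = 11.0000
θ = 210.3° falls in segment 4 (140.7° to 239°, cycloidal, h = -9): β = 210.3 − 140.7 = 69.6°, B = 98.3°; Δs = -9·(0.7080 − sin(2π·0.7080)/(2π)) = -7.7552; s = 11.0000 − 7.7552 = 3.2448
velocity in seg [140.7°–239°] (cycloidal), θ in radians: β = 69.6° = 1.2147 rad, B = 98.3° = 1.7157 rad; ds/dθ = (h/B)(1 − cos(2πβ/B)) = ((-9)/1.7157)(1 − cos(2π·0.7080)) = -6.612955 mm/rad

s = 3.2448, ds/dθ = -6.6130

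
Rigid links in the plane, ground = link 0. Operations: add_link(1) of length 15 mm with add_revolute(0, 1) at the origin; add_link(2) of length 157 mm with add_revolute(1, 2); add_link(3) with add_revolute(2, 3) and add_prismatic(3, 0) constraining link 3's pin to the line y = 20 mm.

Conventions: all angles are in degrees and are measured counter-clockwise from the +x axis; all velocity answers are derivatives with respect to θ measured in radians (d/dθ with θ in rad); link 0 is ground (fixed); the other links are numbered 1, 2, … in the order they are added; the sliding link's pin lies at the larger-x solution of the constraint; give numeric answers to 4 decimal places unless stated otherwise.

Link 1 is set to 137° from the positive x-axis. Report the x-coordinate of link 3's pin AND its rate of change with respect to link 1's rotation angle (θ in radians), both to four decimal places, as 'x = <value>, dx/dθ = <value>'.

geometry: r = 15 mm, L = 157 mm, e = 20 mm
crank pin P = (r cos θ, r sin θ) = (-10.970306, 10.229975)
h = r sin θ − e = 10.229975 − 20 = -9.770025
x = r cos θ + √(L² − h²) = -10.970306 + 156.695713 = 145.725408
dx/dθ = −r sin θ − h·r cos θ/√(L² − h²) (θ in radians; h = -9.770025) = -10.913977

x = 145.7254, dx/dθ = -10.9140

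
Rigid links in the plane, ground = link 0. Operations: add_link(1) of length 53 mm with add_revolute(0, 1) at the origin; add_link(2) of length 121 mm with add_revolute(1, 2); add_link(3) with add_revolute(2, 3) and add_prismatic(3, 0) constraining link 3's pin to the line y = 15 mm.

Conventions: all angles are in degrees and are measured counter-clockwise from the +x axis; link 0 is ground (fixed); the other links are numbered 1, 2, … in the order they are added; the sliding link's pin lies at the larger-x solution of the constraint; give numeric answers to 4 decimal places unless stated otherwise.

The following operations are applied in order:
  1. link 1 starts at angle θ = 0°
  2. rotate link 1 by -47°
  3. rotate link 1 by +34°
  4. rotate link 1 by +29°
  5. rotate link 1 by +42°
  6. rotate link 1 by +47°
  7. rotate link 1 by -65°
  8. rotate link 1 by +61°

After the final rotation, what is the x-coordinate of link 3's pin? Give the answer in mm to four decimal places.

geometry: r = 53 mm, L = 121 mm, e = 15 mm; θ starts at 0°
rotate link 1 by -47°: θ ← 0° -47° = -47°
rotate link 1 by +34°: θ ← -47° +34° = -13°
rotate link 1 by +29°: θ ← -13° +29° = 16°
rotate link 1 by +42°: θ ← 16° +42° = 58°
rotate link 1 by +47°: θ ← 58° +47° = 105°
rotate link 1 by -65°: θ ← 105° -65° = 40°
rotate link 1 by +61°: θ ← 40° +61° = 101°
crank pin P = (r cos θ, r sin θ) = (-10.112877, 52.026241)
h = r sin θ − e = 52.026241 − 15 = 37.026241
x = r cos θ + √(L² − h²) = -10.112877 + 115.195736 = 105.082859

105.0829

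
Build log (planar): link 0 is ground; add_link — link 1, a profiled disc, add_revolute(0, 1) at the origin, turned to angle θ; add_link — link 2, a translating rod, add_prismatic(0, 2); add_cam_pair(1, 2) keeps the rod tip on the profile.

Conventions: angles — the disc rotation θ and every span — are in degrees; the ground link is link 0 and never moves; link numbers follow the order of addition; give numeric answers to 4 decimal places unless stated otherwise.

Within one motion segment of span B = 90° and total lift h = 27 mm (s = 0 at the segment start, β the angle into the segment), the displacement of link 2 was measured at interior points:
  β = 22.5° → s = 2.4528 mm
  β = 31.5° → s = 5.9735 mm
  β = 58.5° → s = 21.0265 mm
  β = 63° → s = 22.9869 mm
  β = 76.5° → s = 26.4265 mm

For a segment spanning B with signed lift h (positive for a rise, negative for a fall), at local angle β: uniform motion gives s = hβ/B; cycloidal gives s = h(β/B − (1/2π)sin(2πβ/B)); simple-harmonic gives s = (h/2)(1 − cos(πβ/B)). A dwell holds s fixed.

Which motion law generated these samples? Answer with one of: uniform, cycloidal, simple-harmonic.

candidates at β/B = r: uniform s = h·r (linear in β); cycloidal s = h·(r − sin(2πr)/(2π)); simple-harmonic s = (h/2)(1 − cos(πr))
β=22.5°: printed 2.4528 | uniform 6.7500, cycloidal 2.4528, simple-harmonic 3.9541
β=31.5°: printed 5.9735 | uniform 9.4500, cycloidal 5.9735, simple-harmonic 7.3711
β=58.5°: printed 21.0265 | uniform 17.5500, cycloidal 21.0265, simple-harmonic 19.6289
β=63°: printed 22.9869 | uniform 18.9000, cycloidal 22.9869, simple-harmonic 21.4351
β=76.5°: printed 26.4265 | uniform 22.9500, cycloidal 26.4265, simple-harmonic 25.5286
only one law matches every sample → cycloidal

cycloidal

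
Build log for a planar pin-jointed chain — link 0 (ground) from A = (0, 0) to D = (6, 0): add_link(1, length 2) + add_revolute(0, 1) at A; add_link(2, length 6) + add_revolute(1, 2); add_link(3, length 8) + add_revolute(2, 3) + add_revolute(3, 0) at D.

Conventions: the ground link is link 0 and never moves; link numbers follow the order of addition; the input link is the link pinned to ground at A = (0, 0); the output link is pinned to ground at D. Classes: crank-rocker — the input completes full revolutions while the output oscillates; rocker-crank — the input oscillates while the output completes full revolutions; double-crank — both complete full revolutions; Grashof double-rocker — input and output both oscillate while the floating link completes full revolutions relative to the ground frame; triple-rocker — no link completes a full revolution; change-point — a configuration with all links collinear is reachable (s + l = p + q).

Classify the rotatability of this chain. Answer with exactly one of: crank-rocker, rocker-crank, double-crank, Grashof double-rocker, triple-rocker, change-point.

lengths: ground=6, input=2, coupler=6, output=8
sorted: s=2 (shortest), l=8 (longest), p+q=12
s + l = 10 vs p + q = 12
s + l < p + q (Grashof) with shortest = input link → crank-rocker

crank-rocker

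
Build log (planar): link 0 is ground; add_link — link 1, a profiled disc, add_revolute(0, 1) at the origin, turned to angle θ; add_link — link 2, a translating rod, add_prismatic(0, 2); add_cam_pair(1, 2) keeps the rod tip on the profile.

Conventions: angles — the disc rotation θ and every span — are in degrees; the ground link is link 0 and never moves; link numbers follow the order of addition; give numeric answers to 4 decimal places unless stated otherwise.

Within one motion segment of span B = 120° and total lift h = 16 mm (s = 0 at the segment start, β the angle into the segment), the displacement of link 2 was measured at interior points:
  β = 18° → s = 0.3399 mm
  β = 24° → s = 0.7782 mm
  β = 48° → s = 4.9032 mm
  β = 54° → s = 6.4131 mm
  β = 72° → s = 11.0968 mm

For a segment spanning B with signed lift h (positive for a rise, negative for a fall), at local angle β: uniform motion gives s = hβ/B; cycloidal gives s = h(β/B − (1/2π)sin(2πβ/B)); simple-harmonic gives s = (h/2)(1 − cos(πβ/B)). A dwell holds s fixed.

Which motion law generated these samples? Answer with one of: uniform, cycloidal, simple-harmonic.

candidates at β/B = r: uniform s = h·r (linear in β); cycloidal s = h·(r − sin(2πr)/(2π)); simple-harmonic s = (h/2)(1 − cos(πr))
β=18°: printed 0.3399 | uniform 2.4000, cycloidal 0.3399, simple-harmonic 0.8719
β=24°: printed 0.7782 | uniform 3.2000, cycloidal 0.7782, simple-harmonic 1.5279
β=48°: printed 4.9032 | uniform 6.4000, cycloidal 4.9032, simple-harmonic 5.5279
β=54°: printed 6.4131 | uniform 7.2000, cycloidal 6.4131, simple-harmonic 6.7485
β=72°: printed 11.0968 | uniform 9.6000, cycloidal 11.0968, simple-harmonic 10.4721
only one law matches every sample → cycloidal

cycloidal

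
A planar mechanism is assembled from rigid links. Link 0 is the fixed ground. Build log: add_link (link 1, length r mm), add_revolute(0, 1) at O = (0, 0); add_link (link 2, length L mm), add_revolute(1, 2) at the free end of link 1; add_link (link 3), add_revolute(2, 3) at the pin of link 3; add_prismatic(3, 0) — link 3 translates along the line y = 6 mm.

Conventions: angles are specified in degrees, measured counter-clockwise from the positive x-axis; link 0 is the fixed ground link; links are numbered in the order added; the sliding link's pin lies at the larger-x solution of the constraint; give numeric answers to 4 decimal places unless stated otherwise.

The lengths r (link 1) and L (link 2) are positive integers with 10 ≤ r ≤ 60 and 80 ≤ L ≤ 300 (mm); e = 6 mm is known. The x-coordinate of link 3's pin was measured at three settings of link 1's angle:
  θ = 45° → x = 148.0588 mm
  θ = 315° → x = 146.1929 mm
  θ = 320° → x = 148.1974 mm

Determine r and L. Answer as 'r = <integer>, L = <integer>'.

constraint per measurement: (x − r cos θ)² + (r sin θ − e)² = L²
subtracting the θ₁ and θ₂ equations cancels the r² and L² terms:
r = (x₁² − x₂²) / (2[(x₁cos θ₁ + e sin θ₁) − (x₂cos θ₂ + e sin θ₂)]) = 27.9991 → r = 28
L² = (x₁ − r cos θ₁)² + (r sin θ₁ − e)² = 16640.9910 → L = 129.0000 → L = 129
check at θ₃=320°: x = 148.1974 (printed 148.1974) ✓

r = 28, L = 129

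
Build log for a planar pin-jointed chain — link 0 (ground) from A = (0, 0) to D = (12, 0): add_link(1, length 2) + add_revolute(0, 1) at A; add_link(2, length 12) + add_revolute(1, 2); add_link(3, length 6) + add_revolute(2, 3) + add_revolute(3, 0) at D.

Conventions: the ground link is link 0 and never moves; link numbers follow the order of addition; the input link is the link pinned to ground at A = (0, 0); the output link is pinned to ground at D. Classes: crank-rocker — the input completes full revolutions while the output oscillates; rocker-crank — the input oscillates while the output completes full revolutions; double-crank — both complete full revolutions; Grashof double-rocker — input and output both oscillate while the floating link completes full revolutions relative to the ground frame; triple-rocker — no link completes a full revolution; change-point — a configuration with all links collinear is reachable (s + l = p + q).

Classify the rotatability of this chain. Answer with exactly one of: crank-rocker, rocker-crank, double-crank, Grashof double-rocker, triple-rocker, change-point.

lengths: ground=12, input=2, coupler=12, output=6
sorted: s=2 (shortest), l=12 (longest), p+q=18
s + l = 14 vs p + q = 18
s + l < p + q (Grashof) with shortest = input link → crank-rocker

crank-rocker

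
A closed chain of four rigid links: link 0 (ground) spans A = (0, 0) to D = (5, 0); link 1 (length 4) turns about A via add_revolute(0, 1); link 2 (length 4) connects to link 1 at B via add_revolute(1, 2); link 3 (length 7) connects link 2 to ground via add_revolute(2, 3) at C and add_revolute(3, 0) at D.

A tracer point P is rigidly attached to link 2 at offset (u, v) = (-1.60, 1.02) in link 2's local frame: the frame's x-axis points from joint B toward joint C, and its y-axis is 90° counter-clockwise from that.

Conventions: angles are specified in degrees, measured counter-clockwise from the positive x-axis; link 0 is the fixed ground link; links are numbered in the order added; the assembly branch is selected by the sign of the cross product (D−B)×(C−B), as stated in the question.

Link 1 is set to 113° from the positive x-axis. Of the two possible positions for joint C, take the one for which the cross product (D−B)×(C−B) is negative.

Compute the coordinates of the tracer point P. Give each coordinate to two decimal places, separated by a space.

A=(0,0), D=(5.00,0)
B = A + 4.00·(cos113°, sin113°) = (-1.5629, 3.6820)
|BD| = 7.5252
circle(B,4.00) ∩ circle(D,7.00): a=1.5700, h=3.6790
  candidates: C₊=(1.6064,6.1224) cross=27.685; C₋=(-1.9938,-0.2947) cross=-27.685
  branch - wants cross < 0 → take C=(-1.9938,-0.2947) (cross=-27.685)
ex = (C−B)/|BC| = (-0.1077,-0.9942); ey = (0.9942,-0.1077)
P = B + -1.60·ex + 1.02·ey = (-0.3765,5.1628)

-0.38 5.16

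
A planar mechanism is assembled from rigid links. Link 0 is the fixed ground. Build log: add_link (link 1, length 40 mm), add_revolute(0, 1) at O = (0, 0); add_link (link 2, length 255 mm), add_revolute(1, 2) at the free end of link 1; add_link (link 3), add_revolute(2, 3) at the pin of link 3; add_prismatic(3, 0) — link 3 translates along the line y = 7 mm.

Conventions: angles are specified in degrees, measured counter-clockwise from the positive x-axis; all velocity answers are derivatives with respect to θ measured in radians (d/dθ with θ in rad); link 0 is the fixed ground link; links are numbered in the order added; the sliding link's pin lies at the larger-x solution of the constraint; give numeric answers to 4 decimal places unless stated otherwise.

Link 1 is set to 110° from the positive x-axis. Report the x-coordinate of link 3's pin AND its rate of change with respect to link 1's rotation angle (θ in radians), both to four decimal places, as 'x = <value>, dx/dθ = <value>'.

geometry: r = 40 mm, L = 255 mm, e = 7 mm
crank pin P = (r cos θ, r sin θ) = (-13.680806, 37.587705)
h = r sin θ − e = 37.587705 − 7 = 30.587705
x = r cos θ + √(L² − h²) = -13.680806 + 253.158828 = 239.478023
dx/dθ = −r sin θ − h·r cos θ/√(L² − h²) (θ in radians; h = 30.587705) = -35.934733

x = 239.4780, dx/dθ = -35.9347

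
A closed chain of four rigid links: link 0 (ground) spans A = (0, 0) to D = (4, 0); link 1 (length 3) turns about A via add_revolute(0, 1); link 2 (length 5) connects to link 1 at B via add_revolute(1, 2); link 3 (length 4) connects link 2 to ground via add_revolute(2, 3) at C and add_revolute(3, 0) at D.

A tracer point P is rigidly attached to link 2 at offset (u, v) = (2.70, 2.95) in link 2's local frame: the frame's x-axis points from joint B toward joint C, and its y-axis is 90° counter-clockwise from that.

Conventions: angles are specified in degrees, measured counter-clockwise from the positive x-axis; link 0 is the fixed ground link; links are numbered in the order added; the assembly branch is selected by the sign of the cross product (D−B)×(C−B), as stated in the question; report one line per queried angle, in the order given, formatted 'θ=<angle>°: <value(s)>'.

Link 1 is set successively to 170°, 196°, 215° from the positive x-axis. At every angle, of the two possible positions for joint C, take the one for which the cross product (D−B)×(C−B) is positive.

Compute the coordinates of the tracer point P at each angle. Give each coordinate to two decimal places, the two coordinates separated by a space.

A=(0,0), D=(4.00,0)
θ=170°: B = A + 3.00·(cos170°, sin170°) = (-2.9544, 0.5209)
θ=170°: |BD| = 6.9739
θ=170°: circle(B,5.00) ∩ circle(D,4.00): a=4.1322, h=2.8151
θ=170°:   candidates: C₊=(1.3765,3.0195) cross=19.632; C₋=(0.9560,-2.5950) cross=-19.632
θ=170°:   branch + wants cross > 0 → take C=(1.3765,3.0195) (cross=19.632)
θ=170°: ex = (C−B)/|BC| = (0.8662,0.4997); ey = (-0.4997,0.8662)
θ=170°: P = B + 2.70·ex + 2.95·ey = (-2.0899,4.4254)
θ=196°: B = A + 3.00·(cos196°, sin196°) = (-2.8838, -0.8269)
θ=196°: |BD| = 6.9333
θ=196°: circle(B,5.00) ∩ circle(D,4.00): a=4.1157, h=2.8392
θ=196°:   candidates: C₊=(0.8639,2.4829) cross=19.685; C₋=(1.5411,-3.1550) cross=-19.685
θ=196°:   branch + wants cross > 0 → take C=(0.8639,2.4829) (cross=19.685)
θ=196°: ex = (C−B)/|BC| = (0.7495,0.6620); ey = (-0.6620,0.7495)
θ=196°: P = B + 2.70·ex + 2.95·ey = (-2.8128,3.1715)
θ=215°: B = A + 3.00·(cos215°, sin215°) = (-2.4575, -1.7207)
θ=215°: |BD| = 6.6828
θ=215°: circle(B,5.00) ∩ circle(D,4.00): a=4.0148, h=2.9802
θ=215°:   candidates: C₊=(0.6546,2.1927) cross=19.916; C₋=(2.1893,-3.5667) cross=-19.916
θ=215°:   branch + wants cross > 0 → take C=(0.6546,2.1927) (cross=19.916)
θ=215°: ex = (C−B)/|BC| = (0.6224,0.7827); ey = (-0.7827,0.6224)
θ=215°: P = B + 2.70·ex + 2.95·ey = (-3.0859,2.2286)

θ=170°: -2.09 4.43
θ=196°: -2.81 3.17
θ=215°: -3.09 2.23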